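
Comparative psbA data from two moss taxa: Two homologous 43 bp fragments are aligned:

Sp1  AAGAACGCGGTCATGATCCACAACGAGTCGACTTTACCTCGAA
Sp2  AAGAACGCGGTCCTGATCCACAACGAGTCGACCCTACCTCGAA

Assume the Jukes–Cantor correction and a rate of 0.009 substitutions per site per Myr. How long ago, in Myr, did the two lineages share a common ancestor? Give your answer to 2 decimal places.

The sequences differ at 3 of 43 sites (13, 33, 34), so p = 3/43 ≈ 0.069767.
d = −(3/4) ln(1 − 4p/3) = −0.75 ln(1 − 0.093023) = −0.75 ln(0.906977)
  = −0.75 × (-0.097638) = 0.073229 substitutions/site.
Under a molecular clock d = 2μt, so t = d/(2μ) = 0.073229 / (2 × 0.009) = 4.07 Myr.

4.07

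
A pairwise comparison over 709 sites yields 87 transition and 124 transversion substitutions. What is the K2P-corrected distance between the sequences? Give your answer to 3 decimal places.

0.380

P = 87/709 ≈ 0.122708 and Q = 124/709 ≈ 0.174894.
Under the Kimura two-parameter model, d = −½ ln(1 − 2P − Q) − ¼ ln(1 − 2Q).
1 − 2P − Q = 0.57969, giving −½ ln(0.57969) = 0.272631.
1 − 2Q = 0.650212, giving −¼ ln(0.650212) = 0.107614.
d = 0.272631 + 0.107614 = 0.380245.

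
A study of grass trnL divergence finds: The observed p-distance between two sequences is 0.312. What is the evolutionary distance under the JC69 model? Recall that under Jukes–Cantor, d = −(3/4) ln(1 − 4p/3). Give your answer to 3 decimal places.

d = −(3/4) ln(1 − 4p/3) = −0.75 ln(1 − 0.416) = −0.75 ln(0.584)
  = −0.75 × (-0.537854) = 0.403391 substitutions/site.

0.403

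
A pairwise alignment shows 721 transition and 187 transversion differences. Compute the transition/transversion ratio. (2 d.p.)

R = 721/187 = 3.855614… ≈ 3.86 (to 2 d.p.).

3.86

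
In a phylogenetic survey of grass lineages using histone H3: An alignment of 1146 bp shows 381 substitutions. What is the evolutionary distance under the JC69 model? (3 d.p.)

p = 381/1146 ≈ 0.332461.
d = −(3/4) ln(1 − 4p/3) = −0.75 ln(1 − 0.443281) = −0.75 ln(0.556719)
  = −0.75 × (-0.585695) = 0.439271 substitutions/site.

0.439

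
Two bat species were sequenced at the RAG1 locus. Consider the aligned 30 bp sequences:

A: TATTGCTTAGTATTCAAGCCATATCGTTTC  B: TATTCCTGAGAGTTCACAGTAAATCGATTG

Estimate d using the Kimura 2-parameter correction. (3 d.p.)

Of 30 sites, 3 differences are transitions and 8 are transversions, so P = 3/30 = 0.1 and Q = 8/30 ≈ 0.266667.
Under the Kimura two-parameter model, d = −½ ln(1 − 2P − Q) − ¼ ln(1 − 2Q).
1 − 2P − Q = 0.533333, giving −½ ln(0.533333) = 0.314305.
1 − 2Q = 0.466666, giving −¼ ln(0.466666) = 0.190535.
d = 0.314305 + 0.190535 = 0.504840.

0.505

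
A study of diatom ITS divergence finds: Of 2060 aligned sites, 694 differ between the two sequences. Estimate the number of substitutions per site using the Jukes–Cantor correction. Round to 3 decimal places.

p = 694/2060 ≈ 0.336893.
d = −(3/4) ln(1 − 4p/3) = −0.75 ln(1 − 0.449191) = −0.75 ln(0.550809)
  = −0.75 × (-0.596367) = 0.447275 substitutions/site.

0.447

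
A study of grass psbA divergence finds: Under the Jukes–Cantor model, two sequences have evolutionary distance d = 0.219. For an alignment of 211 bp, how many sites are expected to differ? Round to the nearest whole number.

40

Invert JC69: p = (3/4)(1 − e^(−4d/3)) = 0.75 × (1 − e^(-0.292)) = 0.75 × (1 − 0.746769) = 0.189923.
Expected differing sites = pL ≈ 0.189923 × 211 = 40.073753 ≈ 40.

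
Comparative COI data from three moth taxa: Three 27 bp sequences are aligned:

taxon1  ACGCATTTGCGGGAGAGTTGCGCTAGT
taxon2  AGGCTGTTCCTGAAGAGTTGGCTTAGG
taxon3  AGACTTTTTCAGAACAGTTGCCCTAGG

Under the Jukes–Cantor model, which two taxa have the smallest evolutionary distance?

taxon2 and taxon3

taxon1–taxon2: 10/27 differ, p = 0.370, d = 0.511.
taxon1–taxon3: 9/27 differ, p = 0.333, d = 0.441.
taxon2–taxon3: 7/27 differ, p = 0.259, d = 0.318.
The smallest distance is between taxon2 and taxon3.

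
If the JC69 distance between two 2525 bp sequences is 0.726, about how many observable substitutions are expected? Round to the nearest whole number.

1174

Invert JC69: p = (3/4)(1 − e^(−4d/3)) = 0.75 × (1 − e^(-0.968)) = 0.75 × (1 − 0.379842) = 0.465119.
Expected differing sites = pL ≈ 0.465119 × 2525 = 1174.425475 ≈ 1174.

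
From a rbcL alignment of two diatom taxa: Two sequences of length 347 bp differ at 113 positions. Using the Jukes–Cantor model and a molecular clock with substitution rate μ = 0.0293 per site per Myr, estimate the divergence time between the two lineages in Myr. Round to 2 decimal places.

7.29

p = 113/347 ≈ 0.325648.
d = −(3/4) ln(1 − 4p/3) = −0.75 ln(1 − 0.434197) = −0.75 ln(0.565803)
  = −0.75 × (-0.569509) = 0.427132 substitutions/site.
Under a molecular clock d = 2μt, so t = d/(2μ) = 0.427132 / (2 × 0.0293) = 7.29 Myr.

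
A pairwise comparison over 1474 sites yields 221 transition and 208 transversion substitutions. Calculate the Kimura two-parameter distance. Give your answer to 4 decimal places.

P = 221/1474 ≈ 0.149932 and Q = 208/1474 ≈ 0.141113.
Under the Kimura two-parameter model, d = −½ ln(1 − 2P − Q) − ¼ ln(1 − 2Q).
1 − 2P − Q = 0.559023, giving −½ ln(0.559023) = 0.290782.
1 − 2Q = 0.717774, giving −¼ ln(0.717774) = 0.082900.
d = 0.290782 + 0.082900 = 0.373682.

0.3737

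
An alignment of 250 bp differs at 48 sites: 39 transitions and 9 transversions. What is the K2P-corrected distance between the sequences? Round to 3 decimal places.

P = 39/250 = 0.156 and Q = 9/250 = 0.036.
Under the Kimura two-parameter model, d = −½ ln(1 − 2P − Q) − ¼ ln(1 − 2Q).
1 − 2P − Q = 0.652, giving −½ ln(0.652) = 0.213855.
1 − 2Q = 0.928, giving −¼ ln(0.928) = 0.018681.
d = 0.213855 + 0.018681 = 0.232536.

0.233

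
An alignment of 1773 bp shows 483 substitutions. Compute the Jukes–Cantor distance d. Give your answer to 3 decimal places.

0.339

p = 483/1773 ≈ 0.27242.
d = −(3/4) ln(1 − 4p/3) = −0.75 ln(1 − 0.363227) = −0.75 ln(0.636773)
  = −0.75 × (-0.451342) = 0.338507 substitutions/site.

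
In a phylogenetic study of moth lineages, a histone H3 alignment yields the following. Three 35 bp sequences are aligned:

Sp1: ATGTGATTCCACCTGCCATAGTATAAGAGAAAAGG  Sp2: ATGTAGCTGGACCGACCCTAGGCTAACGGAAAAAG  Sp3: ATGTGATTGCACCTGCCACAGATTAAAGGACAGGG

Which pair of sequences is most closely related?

Sp1 and Sp3

Sp1–Sp2: 13/35 differ, p = 0.371, d = 0.513.
Sp1–Sp3: 8/35 differ, p = 0.229, d = 0.273.
Sp2–Sp3: 14/35 differ, p = 0.400, d = 0.572.
The smallest distance is between Sp1 and Sp3.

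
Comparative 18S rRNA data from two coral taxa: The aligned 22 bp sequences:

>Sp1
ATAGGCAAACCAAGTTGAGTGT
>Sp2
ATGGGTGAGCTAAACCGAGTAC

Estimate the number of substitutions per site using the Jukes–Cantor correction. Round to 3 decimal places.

The sequences differ at 10 of 22 sites (3, 6, 7, 9, 11, 14, 15, 16, 21, 22), so p = 10/22 ≈ 0.454545.
d = −(3/4) ln(1 − 4p/3) = −0.75 ln(1 − 0.60606) = −0.75 ln(0.39394)
  = −0.75 × (-0.931557) = 0.698668 substitutions/site.

0.699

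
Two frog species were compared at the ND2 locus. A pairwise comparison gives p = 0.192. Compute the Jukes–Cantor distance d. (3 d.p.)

0.222

d = −(3/4) ln(1 − 4p/3) = −0.75 ln(1 − 0.256) = −0.75 ln(0.744)
  = −0.75 × (-0.295714) = 0.221786 substitutions/site.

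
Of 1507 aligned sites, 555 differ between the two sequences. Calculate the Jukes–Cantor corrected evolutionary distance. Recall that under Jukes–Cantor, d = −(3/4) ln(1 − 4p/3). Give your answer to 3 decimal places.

p = 555/1507 ≈ 0.368281.
d = −(3/4) ln(1 − 4p/3) = −0.75 ln(1 − 0.491041) = −0.75 ln(0.508959)
  = −0.75 × (-0.675388) = 0.506541 substitutions/site.

0.507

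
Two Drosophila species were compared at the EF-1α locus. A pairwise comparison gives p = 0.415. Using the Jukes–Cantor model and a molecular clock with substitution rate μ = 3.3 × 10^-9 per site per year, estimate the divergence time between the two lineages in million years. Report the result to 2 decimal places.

d = −(3/4) ln(1 − 4p/3) = −0.75 ln(1 − 0.553333) = −0.75 ln(0.446667)
  = −0.75 × (-0.805942) = 0.604457 substitutions/site.
Under a molecular clock d = 2μt, so t = d/(2μ) = 0.604457 / (2 × 3.3 × 10^-9) = 91.58 million years.

91.58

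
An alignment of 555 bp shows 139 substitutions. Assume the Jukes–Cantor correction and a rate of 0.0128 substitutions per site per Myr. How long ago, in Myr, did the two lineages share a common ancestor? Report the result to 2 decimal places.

11.91

p = 139/555 ≈ 0.25045.
d = −(3/4) ln(1 − 4p/3) = −0.75 ln(1 − 0.333933) = −0.75 ln(0.666067)
  = −0.75 × (-0.406365) = 0.304774 substitutions/site.
Under a molecular clock d = 2μt, so t = d/(2μ) = 0.304774 / (2 × 0.0128) = 11.91 Myr.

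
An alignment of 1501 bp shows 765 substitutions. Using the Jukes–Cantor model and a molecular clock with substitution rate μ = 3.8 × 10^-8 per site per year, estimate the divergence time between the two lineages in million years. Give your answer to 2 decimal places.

11.23

p = 765/1501 ≈ 0.50966.
d = −(3/4) ln(1 − 4p/3) = −0.75 ln(1 − 0.679547) = −0.75 ln(0.320453)
  = −0.75 × (-1.138020) = 0.853515 substitutions/site.
Under a molecular clock d = 2μt, so t = d/(2μ) = 0.853515 / (2 × 3.8 × 10^-8) = 11.23 million years.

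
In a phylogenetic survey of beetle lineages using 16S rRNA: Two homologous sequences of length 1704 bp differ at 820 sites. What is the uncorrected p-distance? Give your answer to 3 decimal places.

0.481

p = 820/1704 = 0.481220… ≈ 0.481 (to 3 d.p.).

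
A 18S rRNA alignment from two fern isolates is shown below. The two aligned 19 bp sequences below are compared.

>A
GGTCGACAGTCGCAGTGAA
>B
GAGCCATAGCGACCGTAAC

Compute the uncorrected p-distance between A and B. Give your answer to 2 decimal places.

The sequences differ at 10 of 19 positions (sites 2, 3, 5, 7, 10, 11, 12, 14, 17, 19).
p = 10/19 = 0.526315… ≈ 0.53 (to 2 d.p.).

0.53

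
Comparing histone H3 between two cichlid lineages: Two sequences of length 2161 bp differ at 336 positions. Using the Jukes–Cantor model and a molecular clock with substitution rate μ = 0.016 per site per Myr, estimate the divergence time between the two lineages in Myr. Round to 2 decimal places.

5.45

p = 336/2161 ≈ 0.155484.
d = −(3/4) ln(1 − 4p/3) = −0.75 ln(1 − 0.207312) = −0.75 ln(0.792688)
  = −0.75 × (-0.232326) = 0.174245 substitutions/site.
Under a molecular clock d = 2μt, so t = d/(2μ) = 0.174245 / (2 × 0.016) = 5.45 Myr.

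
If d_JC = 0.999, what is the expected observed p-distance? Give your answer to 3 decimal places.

0.552

p = (3/4)(1 − e^(−4d/3)) = 0.75 × (1 − e^(-1.332)) = 0.75 × (1 − 0.263949) = 0.552038.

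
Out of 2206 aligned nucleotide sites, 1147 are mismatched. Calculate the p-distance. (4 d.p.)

p = 1147/2206 = 0.519945… ≈ 0.5199 (to 4 d.p.).

0.5199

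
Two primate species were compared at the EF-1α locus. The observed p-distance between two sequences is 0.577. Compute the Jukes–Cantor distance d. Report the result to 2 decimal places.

d = −(3/4) ln(1 − 4p/3) = −0.75 ln(1 − 0.769333) = −0.75 ln(0.230667)
  = −0.75 × (-1.466780) = 1.100085 substitutions/site.

1.10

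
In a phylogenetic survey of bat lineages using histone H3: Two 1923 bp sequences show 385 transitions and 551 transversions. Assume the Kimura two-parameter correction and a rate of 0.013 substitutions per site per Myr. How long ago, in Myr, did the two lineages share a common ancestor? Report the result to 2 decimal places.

30.52

P = 385/1923 ≈ 0.200208 and Q = 551/1923 ≈ 0.286531.
Under the Kimura two-parameter model, d = −½ ln(1 − 2P − Q) − ¼ ln(1 − 2Q).
1 − 2P − Q = 0.313053, giving −½ ln(0.313053) = 0.580691.
1 − 2Q = 0.426938, giving −¼ ln(0.426938) = 0.212779.
d = 0.580691 + 0.212779 = 0.793470.
Under a molecular clock d = 2μt, so t = d/(2μ) = 0.793470 / (2 × 0.013) = 30.52 Myr.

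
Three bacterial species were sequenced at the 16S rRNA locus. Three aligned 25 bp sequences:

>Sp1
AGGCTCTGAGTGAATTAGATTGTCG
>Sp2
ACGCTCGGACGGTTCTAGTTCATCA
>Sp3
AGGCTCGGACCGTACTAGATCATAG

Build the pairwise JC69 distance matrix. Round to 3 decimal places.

d(Sp1,Sp2) = 0.663, d(Sp1,Sp3) = 0.417, d(Sp2,Sp3) = 0.289

Sp1–Sp2: 11/25 sites differ → p = 0.44, d = −0.75 ln(1 − 0.586667) = 0.662626 ≈ 0.663.
Sp1–Sp3: 8/25 sites differ → p = 0.32, d = −0.75 ln(1 − 0.426667) = 0.417216 ≈ 0.417.
Sp2–Sp3: 6/25 sites differ → p = 0.24, d = −0.75 ln(1 − 0.32) = 0.289247 ≈ 0.289.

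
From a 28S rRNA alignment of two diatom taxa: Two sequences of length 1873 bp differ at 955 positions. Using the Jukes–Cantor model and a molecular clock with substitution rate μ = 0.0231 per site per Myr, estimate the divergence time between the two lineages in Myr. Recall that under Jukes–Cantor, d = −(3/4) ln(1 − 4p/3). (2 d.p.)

p = 955/1873 ≈ 0.509877.
d = −(3/4) ln(1 − 4p/3) = −0.75 ln(1 − 0.679836) = −0.75 ln(0.320164)
  = −0.75 × (-1.138922) = 0.854192 substitutions/site.
Under a molecular clock d = 2μt, so t = d/(2μ) = 0.854192 / (2 × 0.0231) = 18.49 Myr.

18.49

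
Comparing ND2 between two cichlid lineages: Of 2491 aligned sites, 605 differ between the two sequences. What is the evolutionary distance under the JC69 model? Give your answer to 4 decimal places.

p = 605/2491 ≈ 0.242874.
d = −(3/4) ln(1 − 4p/3) = −0.75 ln(1 − 0.323832) = −0.75 ln(0.676168)
  = −0.75 × (-0.391314) = 0.293486 substitutions/site.

0.2935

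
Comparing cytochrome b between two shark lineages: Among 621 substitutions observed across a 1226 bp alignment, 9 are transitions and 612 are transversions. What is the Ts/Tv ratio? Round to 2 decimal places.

0.01

R = 9/612 = 0.014705… ≈ 0.01 (to 2 d.p.).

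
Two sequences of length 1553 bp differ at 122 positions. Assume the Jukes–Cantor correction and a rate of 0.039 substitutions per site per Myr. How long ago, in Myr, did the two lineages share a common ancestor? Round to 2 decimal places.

1.06

p = 122/1553 ≈ 0.078558.
d = −(3/4) ln(1 − 4p/3) = −0.75 ln(1 − 0.104744) = −0.75 ln(0.895256)
  = −0.75 × (-0.110646) = 0.082985 substitutions/site.
Under a molecular clock d = 2μt, so t = d/(2μ) = 0.082985 / (2 × 0.039) = 1.06 Myr.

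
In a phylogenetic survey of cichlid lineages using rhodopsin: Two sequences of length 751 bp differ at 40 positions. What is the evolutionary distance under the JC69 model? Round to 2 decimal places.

p = 40/751 ≈ 0.053262.
d = −(3/4) ln(1 − 4p/3) = −0.75 ln(1 − 0.071016) = −0.75 ln(0.928984)
  = −0.75 × (-0.073664) = 0.055248 substitutions/site.

0.06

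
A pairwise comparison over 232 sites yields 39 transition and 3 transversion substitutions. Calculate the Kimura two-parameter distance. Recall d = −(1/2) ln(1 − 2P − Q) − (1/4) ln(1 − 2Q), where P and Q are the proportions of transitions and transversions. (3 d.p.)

P = 39/232 ≈ 0.168103 and Q = 3/232 ≈ 0.012931.
Under the Kimura two-parameter model, d = −½ ln(1 − 2P − Q) − ¼ ln(1 − 2Q).
1 − 2P − Q = 0.650863, giving −½ ln(0.650863) = 0.214728.
1 − 2Q = 0.974138, giving −¼ ln(0.974138) = 0.006551.
d = 0.214728 + 0.006551 = 0.221279.

0.221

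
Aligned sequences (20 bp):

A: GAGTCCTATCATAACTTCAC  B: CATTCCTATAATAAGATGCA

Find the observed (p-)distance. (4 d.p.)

0.4000

The sequences differ at 8 of 20 positions (sites 1, 3, 10, 15, 16, 18, 19, 20).
p = 8/20 = 0.4000.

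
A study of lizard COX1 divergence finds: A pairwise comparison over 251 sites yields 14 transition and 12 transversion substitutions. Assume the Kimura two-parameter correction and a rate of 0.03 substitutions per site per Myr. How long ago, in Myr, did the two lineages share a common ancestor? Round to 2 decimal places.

P = 14/251 ≈ 0.055777 and Q = 12/251 ≈ 0.047809.
Under the Kimura two-parameter model, d = −½ ln(1 − 2P − Q) − ¼ ln(1 − 2Q).
1 − 2P − Q = 0.840637, giving −½ ln(0.840637) = 0.086798.
1 − 2Q = 0.904382, giving −¼ ln(0.904382) = 0.025126.
d = 0.086798 + 0.025126 = 0.111924.
Under a molecular clock d = 2μt, so t = d/(2μ) = 0.111924 / (2 × 0.03) = 1.87 Myr.

1.87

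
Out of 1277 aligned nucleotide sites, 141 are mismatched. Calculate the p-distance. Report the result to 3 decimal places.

p = 141/1277 = 0.110415… ≈ 0.110 (to 3 d.p.).

0.110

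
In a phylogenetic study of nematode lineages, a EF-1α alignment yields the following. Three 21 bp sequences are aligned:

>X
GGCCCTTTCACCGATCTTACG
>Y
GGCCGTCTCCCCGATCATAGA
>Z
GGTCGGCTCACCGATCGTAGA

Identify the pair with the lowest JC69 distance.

Y and Z

X–Y: 6/21 differ, p = 0.286, d = 0.360.
X–Z: 7/21 differ, p = 0.333, d = 0.441.
Y–Z: 4/21 differ, p = 0.190, d = 0.220.
The smallest distance is between Y and Z.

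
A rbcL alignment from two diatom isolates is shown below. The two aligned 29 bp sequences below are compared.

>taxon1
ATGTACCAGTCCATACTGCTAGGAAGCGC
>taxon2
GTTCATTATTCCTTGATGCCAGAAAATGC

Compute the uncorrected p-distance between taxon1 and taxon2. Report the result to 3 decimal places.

The sequences differ at 13 of 29 positions.
p = 13/29 = 0.448275… ≈ 0.448 (to 3 d.p.).

0.448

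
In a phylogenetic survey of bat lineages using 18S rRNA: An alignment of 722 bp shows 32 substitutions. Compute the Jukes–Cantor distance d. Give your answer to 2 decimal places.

0.05

p = 32/722 ≈ 0.044321.
d = −(3/4) ln(1 − 4p/3) = −0.75 ln(1 − 0.059095) = −0.75 ln(0.940905)
  = −0.75 × (-0.060913) = 0.045685 substitutions/site.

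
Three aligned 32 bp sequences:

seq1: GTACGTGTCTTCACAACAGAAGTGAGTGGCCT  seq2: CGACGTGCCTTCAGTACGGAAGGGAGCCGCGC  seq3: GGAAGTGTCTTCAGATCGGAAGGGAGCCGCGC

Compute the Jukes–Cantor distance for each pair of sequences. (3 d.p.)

d(seq1,seq2) = 0.460, d(seq1,seq3) = 0.404, d(seq2,seq3) = 0.175

seq1–seq2: 11/32 sites differ → p = 0.34375, d = −0.75 ln(1 − 0.458333) = 0.459828 ≈ 0.460.
seq1–seq3: 10/32 sites differ → p = 0.3125, d = −0.75 ln(1 − 0.416667) = 0.404248 ≈ 0.404.
seq2–seq3: 5/32 sites differ → p = 0.15625, d = −0.75 ln(1 − 0.208333) = 0.175211 ≈ 0.175.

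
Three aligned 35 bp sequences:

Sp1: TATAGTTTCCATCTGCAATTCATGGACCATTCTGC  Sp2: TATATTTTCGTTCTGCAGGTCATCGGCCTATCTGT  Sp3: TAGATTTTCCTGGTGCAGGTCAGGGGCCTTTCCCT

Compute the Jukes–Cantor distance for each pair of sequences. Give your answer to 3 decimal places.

d(Sp1,Sp2) = 0.360, d(Sp1,Sp3) = 0.513, d(Sp2,Sp3) = 0.315

Sp1–Sp2: 10/35 sites differ → p ≈ 0.285714, d = −0.75 ln(1 − 0.380952) = 0.359679 ≈ 0.360.
Sp1–Sp3: 13/35 sites differ → p ≈ 0.371429, d = −0.75 ln(1 − 0.495239) = 0.512753 ≈ 0.513.
Sp2–Sp3: 9/35 sites differ → p ≈ 0.257143, d = −0.75 ln(1 − 0.342857) = 0.314890 ≈ 0.315.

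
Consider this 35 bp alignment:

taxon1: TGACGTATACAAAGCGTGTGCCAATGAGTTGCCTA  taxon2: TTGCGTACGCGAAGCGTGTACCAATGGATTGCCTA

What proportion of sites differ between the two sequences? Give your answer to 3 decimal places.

0.229

The sequences differ at 8 of 35 positions (sites 2, 3, 8, 9, 11, 20, 27, 28).
p = 8/35 = 0.228571… ≈ 0.229 (to 3 d.p.).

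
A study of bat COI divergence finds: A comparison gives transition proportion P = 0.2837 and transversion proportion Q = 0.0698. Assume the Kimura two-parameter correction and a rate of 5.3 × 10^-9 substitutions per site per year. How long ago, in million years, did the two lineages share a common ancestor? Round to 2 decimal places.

Under the Kimura two-parameter model, d = −½ ln(1 − 2P − Q) − ¼ ln(1 − 2Q).
1 − 2P − Q = 0.3628, giving −½ ln(0.3628) = 0.506952.
1 − 2Q = 0.8604, giving −¼ ln(0.8604) = 0.037589.
d = 0.506952 + 0.037589 = 0.544541.
Under a molecular clock d = 2μt, so t = d/(2μ) = 0.544541 / (2 × 5.3 × 10^-9) = 51.37 million years.

51.37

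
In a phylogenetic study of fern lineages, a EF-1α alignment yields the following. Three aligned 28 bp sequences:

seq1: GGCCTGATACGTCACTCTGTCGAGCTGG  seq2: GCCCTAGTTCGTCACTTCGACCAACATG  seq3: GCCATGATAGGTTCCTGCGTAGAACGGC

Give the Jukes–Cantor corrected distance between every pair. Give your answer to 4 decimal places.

d(seq1,seq2) = 0.5565, d(seq1,seq3) = 0.5565, d(seq2,seq3) = 0.8240

seq1–seq2: 11/28 sites differ → p ≈ 0.392857, d = −0.75 ln(1 − 0.523809) = 0.556452 ≈ 0.5565.
seq1–seq3: 11/28 sites differ → p ≈ 0.392857, d = −0.75 ln(1 − 0.523809) = 0.556452 ≈ 0.5565.
seq2–seq3: 14/28 sites differ → p = 0.5, d = −0.75 ln(1 − 0.666667) = 0.823960 ≈ 0.8240.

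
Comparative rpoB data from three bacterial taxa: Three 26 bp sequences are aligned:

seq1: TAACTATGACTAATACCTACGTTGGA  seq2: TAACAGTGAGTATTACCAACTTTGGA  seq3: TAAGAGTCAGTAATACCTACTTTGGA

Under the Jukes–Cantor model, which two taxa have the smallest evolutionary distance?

seq1–seq2: 6/26 differ, p = 0.231, d = 0.276.
seq1–seq3: 6/26 differ, p = 0.231, d = 0.276.
seq2–seq3: 4/26 differ, p = 0.154, d = 0.172.
The smallest distance is between seq2 and seq3.

seq2 and seq3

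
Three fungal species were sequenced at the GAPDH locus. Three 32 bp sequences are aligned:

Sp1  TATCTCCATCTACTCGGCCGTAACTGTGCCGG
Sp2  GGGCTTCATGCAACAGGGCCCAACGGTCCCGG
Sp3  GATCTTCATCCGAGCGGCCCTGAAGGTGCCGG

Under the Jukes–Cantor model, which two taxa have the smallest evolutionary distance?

Sp1–Sp2: 14/32 differ, p = 0.438, d = 0.657.
Sp1–Sp3: 10/32 differ, p = 0.313, d = 0.404.
Sp2–Sp3: 11/32 differ, p = 0.344, d = 0.460.
The smallest distance is between Sp1 and Sp3.

Sp1 and Sp3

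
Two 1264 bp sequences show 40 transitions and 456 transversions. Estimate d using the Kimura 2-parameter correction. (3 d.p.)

0.595

P = 40/1264 ≈ 0.031646 and Q = 456/1264 ≈ 0.360759.
Under the Kimura two-parameter model, d = −½ ln(1 − 2P − Q) − ¼ ln(1 − 2Q).
1 − 2P − Q = 0.575949, giving −½ ln(0.575949) = 0.275868.
1 − 2Q = 0.278482, giving −¼ ln(0.278482) = 0.319600.
d = 0.275868 + 0.319600 = 0.595468.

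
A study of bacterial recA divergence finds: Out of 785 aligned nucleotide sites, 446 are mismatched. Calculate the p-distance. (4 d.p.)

0.5682

p = 446/785 = 0.568152… ≈ 0.5682 (to 4 d.p.).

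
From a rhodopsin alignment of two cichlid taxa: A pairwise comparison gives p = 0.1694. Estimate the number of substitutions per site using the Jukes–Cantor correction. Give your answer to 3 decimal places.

d = −(3/4) ln(1 − 4p/3) = −0.75 ln(1 − 0.225867) = −0.75 ln(0.774133)
  = −0.75 × (-0.256012) = 0.192009 substitutions/site.

0.192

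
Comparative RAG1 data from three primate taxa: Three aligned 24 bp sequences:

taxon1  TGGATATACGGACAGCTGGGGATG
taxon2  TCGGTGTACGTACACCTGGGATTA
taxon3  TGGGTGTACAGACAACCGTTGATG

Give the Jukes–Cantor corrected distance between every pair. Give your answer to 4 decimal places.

d(taxon1,taxon2) = 0.4408, d(taxon1,taxon3) = 0.3694, d(taxon2,taxon3) = 0.6082

taxon1–taxon2: 8/24 sites differ → p ≈ 0.333333, d = −0.75 ln(1 − 0.444444) = 0.440839 ≈ 0.4408.
taxon1–taxon3: 7/24 sites differ → p ≈ 0.291667, d = −0.75 ln(1 − 0.388889) = 0.369358 ≈ 0.3694.
taxon2–taxon3: 10/24 sites differ → p ≈ 0.416667, d = −0.75 ln(1 − 0.555556) = 0.608198 ≈ 0.6082.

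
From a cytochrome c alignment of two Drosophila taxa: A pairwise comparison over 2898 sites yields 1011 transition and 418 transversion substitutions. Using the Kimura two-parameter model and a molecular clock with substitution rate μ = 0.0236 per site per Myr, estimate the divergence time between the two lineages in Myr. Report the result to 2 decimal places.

21.35

P = 1011/2898 ≈ 0.348861 and Q = 418/2898 ≈ 0.144237.
Under the Kimura two-parameter model, d = −½ ln(1 − 2P − Q) − ¼ ln(1 − 2Q).
1 − 2P − Q = 0.158041, giving −½ ln(0.158041) = 0.922450.
1 − 2Q = 0.711526, giving −¼ ln(0.711526) = 0.085086.
d = 0.922450 + 0.085086 = 1.007536.
Under a molecular clock d = 2μt, so t = d/(2μ) = 1.007536 / (2 × 0.0236) = 21.35 Myr.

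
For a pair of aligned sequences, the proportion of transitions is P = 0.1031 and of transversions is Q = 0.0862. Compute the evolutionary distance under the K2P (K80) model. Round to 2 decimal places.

0.22

Under the Kimura two-parameter model, d = −½ ln(1 − 2P − Q) − ¼ ln(1 − 2Q).
1 − 2P − Q = 0.7076, giving −½ ln(0.7076) = 0.172938.
1 − 2Q = 0.8276, giving −¼ ln(0.8276) = 0.047306.
d = 0.172938 + 0.047306 = 0.220244.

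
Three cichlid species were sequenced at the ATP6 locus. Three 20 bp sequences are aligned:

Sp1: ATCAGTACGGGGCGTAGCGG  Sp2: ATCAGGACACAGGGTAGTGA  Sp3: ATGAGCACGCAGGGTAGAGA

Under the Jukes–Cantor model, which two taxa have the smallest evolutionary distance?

Sp1–Sp2: 7/20 differ, p = 0.350, d = 0.471.
Sp1–Sp3: 7/20 differ, p = 0.350, d = 0.471.
Sp2–Sp3: 4/20 differ, p = 0.200, d = 0.233.
The smallest distance is between Sp2 and Sp3.

Sp2 and Sp3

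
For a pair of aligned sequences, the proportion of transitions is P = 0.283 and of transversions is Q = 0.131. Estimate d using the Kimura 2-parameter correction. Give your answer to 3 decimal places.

0.673

Under the Kimura two-parameter model, d = −½ ln(1 − 2P − Q) − ¼ ln(1 − 2Q).
1 − 2P − Q = 0.303, giving −½ ln(0.303) = 0.597011.
1 − 2Q = 0.738, giving −¼ ln(0.738) = 0.075953.
d = 0.597011 + 0.075953 = 0.672964.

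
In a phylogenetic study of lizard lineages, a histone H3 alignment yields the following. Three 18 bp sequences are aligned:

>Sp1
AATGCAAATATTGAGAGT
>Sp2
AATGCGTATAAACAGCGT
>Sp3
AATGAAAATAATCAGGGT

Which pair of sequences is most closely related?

Sp1–Sp2: 6/18 differ, p = 0.333, d = 0.441.
Sp1–Sp3: 4/18 differ, p = 0.222, d = 0.264.
Sp2–Sp3: 5/18 differ, p = 0.278, d = 0.347.
The smallest distance is between Sp1 and Sp3.

Sp1 and Sp3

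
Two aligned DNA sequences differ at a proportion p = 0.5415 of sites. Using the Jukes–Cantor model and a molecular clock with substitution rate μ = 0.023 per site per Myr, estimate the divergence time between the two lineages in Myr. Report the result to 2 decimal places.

20.87

d = −(3/4) ln(1 − 4p/3) = −0.75 ln(1 − 0.722) = −0.75 ln(0.278)
  = −0.75 × (-1.280134) = 0.960101 substitutions/site.
Under a molecular clock d = 2μt, so t = d/(2μ) = 0.960101 / (2 × 0.023) = 20.87 Myr.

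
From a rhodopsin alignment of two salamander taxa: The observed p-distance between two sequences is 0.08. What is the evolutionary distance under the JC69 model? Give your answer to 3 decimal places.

d = −(3/4) ln(1 − 4p/3) = −0.75 ln(1 − 0.106667) = −0.75 ln(0.893333)
  = −0.75 × (-0.112796) = 0.084597 substitutions/site.

0.085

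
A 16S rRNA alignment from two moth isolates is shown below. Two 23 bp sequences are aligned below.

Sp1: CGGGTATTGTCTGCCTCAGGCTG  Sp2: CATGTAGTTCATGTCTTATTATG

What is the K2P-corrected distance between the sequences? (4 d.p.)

0.7626

Of 23 sites, 4 differences are transitions and 7 are transversions, so P = 4/23 ≈ 0.173913 and Q = 7/23 ≈ 0.304348.
Under the Kimura two-parameter model, d = −½ ln(1 − 2P − Q) − ¼ ln(1 − 2Q).
1 − 2P − Q = 0.347826, giving −½ ln(0.347826) = 0.528026.
1 − 2Q = 0.391304, giving −¼ ln(0.391304) = 0.234568.
d = 0.528026 + 0.234568 = 0.762594.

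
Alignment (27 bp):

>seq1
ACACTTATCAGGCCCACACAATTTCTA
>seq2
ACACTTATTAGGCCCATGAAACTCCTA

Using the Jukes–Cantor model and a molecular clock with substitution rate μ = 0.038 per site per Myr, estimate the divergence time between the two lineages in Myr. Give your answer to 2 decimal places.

3.47

The sequences differ at 6 of 27 sites (9, 17, 18, 19, 22, 24), so p = 6/27 ≈ 0.222222.
d = −(3/4) ln(1 − 4p/3) = −0.75 ln(1 − 0.296296) = −0.75 ln(0.703704)
  = −0.75 × (-0.351397) = 0.263548 substitutions/site.
Under a molecular clock d = 2μt, so t = d/(2μ) = 0.263548 / (2 × 0.038) = 3.47 Myr.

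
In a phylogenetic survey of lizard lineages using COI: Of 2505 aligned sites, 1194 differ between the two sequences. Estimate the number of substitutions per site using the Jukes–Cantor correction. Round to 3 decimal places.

0.757

p = 1194/2505 ≈ 0.476647.
d = −(3/4) ln(1 − 4p/3) = −0.75 ln(1 − 0.635529) = −0.75 ln(0.364471)
  = −0.75 × (-1.009308) = 0.756981 substitutions/site.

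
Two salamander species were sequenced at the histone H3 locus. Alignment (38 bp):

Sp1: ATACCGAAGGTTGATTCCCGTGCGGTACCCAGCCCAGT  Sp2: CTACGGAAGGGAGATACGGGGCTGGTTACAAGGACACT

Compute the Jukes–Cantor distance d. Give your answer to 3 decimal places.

The sequences differ at 16 of 38 sites, so p = 16/38 ≈ 0.421053.
d = −(3/4) ln(1 − 4p/3) = −0.75 ln(1 − 0.561404) = −0.75 ln(0.438596)
  = −0.75 × (-0.824177) = 0.618133 substitutions/site.

0.618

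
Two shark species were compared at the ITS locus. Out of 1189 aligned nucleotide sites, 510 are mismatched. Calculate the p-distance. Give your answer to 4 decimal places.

p = 510/1189 = 0.428931… ≈ 0.4289 (to 4 d.p.).

0.4289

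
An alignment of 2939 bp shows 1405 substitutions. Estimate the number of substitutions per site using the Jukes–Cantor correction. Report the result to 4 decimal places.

0.7609

p = 1405/2939 ≈ 0.478054.
d = −(3/4) ln(1 − 4p/3) = −0.75 ln(1 − 0.637405) = −0.75 ln(0.362595)
  = −0.75 × (-1.014469) = 0.760852 substitutions/site.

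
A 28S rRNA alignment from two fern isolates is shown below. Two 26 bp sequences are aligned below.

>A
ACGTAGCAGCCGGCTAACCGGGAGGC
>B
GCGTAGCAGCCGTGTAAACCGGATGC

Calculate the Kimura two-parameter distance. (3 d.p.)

Of 26 sites, 1 differences are transitions and 5 are transversions, so P = 1/26 ≈ 0.038462 and Q = 5/26 ≈ 0.192308.
Under the Kimura two-parameter model, d = −½ ln(1 − 2P − Q) − ¼ ln(1 − 2Q).
1 − 2P − Q = 0.730768, giving −½ ln(0.730768) = 0.156830.
1 − 2Q = 0.615384, giving −¼ ln(0.615384) = 0.121377.
d = 0.156830 + 0.121377 = 0.278207.

0.278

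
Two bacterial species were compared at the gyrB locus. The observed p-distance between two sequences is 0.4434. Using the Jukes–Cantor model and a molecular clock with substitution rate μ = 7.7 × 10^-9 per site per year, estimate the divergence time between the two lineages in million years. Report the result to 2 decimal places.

43.56

d = −(3/4) ln(1 − 4p/3) = −0.75 ln(1 − 0.5912) = −0.75 ln(0.4088)
  = −0.75 × (-0.894529) = 0.670897 substitutions/site.
Under a molecular clock d = 2μt, so t = d/(2μ) = 0.670897 / (2 × 7.7 × 10^-9) = 43.56 million years.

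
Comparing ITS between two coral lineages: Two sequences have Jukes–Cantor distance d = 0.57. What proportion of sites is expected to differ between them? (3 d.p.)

p = (3/4)(1 − e^(−4d/3)) = 0.75 × (1 − e^(-0.76)) = 0.75 × (1 − 0.467666) = 0.399251.

0.399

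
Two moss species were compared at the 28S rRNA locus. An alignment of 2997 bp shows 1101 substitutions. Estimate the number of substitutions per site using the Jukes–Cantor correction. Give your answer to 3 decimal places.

0.505

p = 1101/2997 ≈ 0.367367.
d = −(3/4) ln(1 − 4p/3) = −0.75 ln(1 − 0.489823) = −0.75 ln(0.510177)
  = −0.75 × (-0.672998) = 0.504749 substitutions/site.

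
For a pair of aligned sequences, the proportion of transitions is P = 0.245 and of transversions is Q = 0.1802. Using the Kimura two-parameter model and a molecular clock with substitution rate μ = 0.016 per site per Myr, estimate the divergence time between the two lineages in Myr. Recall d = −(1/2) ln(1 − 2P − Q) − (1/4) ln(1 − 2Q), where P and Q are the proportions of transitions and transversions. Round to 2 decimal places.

Under the Kimura two-parameter model, d = −½ ln(1 − 2P − Q) − ¼ ln(1 − 2Q).
1 − 2P − Q = 0.3298, giving −½ ln(0.3298) = 0.554634.
1 − 2Q = 0.6396, giving −¼ ln(0.6396) = 0.111728.
d = 0.554634 + 0.111728 = 0.666362.
Under a molecular clock d = 2μt, so t = d/(2μ) = 0.666362 / (2 × 0.016) = 20.82 Myr.

20.82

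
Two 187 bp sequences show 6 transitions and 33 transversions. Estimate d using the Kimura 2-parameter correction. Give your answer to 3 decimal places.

P = 6/187 ≈ 0.032086 and Q = 33/187 ≈ 0.176471.
Under the Kimura two-parameter model, d = −½ ln(1 − 2P − Q) − ¼ ln(1 − 2Q).
1 − 2P − Q = 0.759357, giving −½ ln(0.759357) = 0.137642.
1 − 2Q = 0.647058, giving −¼ ln(0.647058) = 0.108830.
d = 0.137642 + 0.108830 = 0.246472.

0.246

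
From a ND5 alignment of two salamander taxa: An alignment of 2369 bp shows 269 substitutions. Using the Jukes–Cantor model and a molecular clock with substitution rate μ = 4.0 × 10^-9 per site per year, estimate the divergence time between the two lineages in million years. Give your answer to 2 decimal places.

p = 269/2369 ≈ 0.11355.
d = −(3/4) ln(1 − 4p/3) = −0.75 ln(1 − 0.1514) = −0.75 ln(0.8486)
  = −0.75 × (-0.164167) = 0.123125 substitutions/site.
Under a molecular clock d = 2μt, so t = d/(2μ) = 0.123125 / (2 × 4.0 × 10^-9) = 15.39 million years.

15.39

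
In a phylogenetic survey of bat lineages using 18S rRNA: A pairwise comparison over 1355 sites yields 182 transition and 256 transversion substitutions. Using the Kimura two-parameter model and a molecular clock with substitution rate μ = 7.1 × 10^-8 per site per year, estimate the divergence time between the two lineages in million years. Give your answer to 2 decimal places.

2.99

P = 182/1355 ≈ 0.134317 and Q = 256/1355 ≈ 0.18893.
Under the Kimura two-parameter model, d = −½ ln(1 − 2P − Q) − ¼ ln(1 − 2Q).
1 − 2P − Q = 0.542436, giving −½ ln(0.542436) = 0.305843.
1 − 2Q = 0.62214, giving −¼ ln(0.62214) = 0.118648.
d = 0.305843 + 0.118648 = 0.424491.
Under a molecular clock d = 2μt, so t = d/(2μ) = 0.424491 / (2 × 7.1 × 10^-8) = 2.99 million years.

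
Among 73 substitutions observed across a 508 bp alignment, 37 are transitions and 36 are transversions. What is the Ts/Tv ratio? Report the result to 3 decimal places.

R = 37/36 = 1.027777… ≈ 1.028 (to 3 d.p.).

1.028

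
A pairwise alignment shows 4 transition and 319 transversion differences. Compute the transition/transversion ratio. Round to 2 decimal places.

R = 4/319 = 0.012539… ≈ 0.01 (to 2 d.p.).

0.01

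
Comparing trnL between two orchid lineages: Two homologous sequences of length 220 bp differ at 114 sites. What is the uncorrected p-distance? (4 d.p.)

p = 114/220 = 0.518181… ≈ 0.5182 (to 4 d.p.).

0.5182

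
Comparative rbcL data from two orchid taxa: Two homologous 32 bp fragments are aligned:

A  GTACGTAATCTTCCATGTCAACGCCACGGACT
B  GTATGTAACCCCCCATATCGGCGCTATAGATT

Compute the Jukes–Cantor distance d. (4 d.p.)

The sequences differ at 11 of 32 sites, so p = 11/32 = 0.34375.
d = −(3/4) ln(1 − 4p/3) = −0.75 ln(1 − 0.458333) = −0.75 ln(0.541667)
  = −0.75 × (-0.613104) = 0.459828 substitutions/site.

0.4598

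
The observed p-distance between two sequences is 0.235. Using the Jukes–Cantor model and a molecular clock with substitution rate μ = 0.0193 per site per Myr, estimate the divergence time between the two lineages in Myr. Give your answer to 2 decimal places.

d = −(3/4) ln(1 − 4p/3) = −0.75 ln(1 − 0.313333) = −0.75 ln(0.686667)
  = −0.75 × (-0.375906) = 0.281930 substitutions/site.
Under a molecular clock d = 2μt, so t = d/(2μ) = 0.281930 / (2 × 0.0193) = 7.30 Myr.

7.30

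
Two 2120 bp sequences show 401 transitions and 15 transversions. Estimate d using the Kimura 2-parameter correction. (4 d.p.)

P = 401/2120 ≈ 0.189151 and Q = 15/2120 ≈ 0.007075.
Under the Kimura two-parameter model, d = −½ ln(1 − 2P − Q) − ¼ ln(1 − 2Q).
1 − 2P − Q = 0.614623, giving −½ ln(0.614623) = 0.243373.
1 − 2Q = 0.98585, giving −¼ ln(0.98585) = 0.003563.
d = 0.243373 + 0.003563 = 0.246936.

0.2469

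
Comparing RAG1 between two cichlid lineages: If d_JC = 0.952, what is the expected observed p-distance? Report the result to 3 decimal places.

p = (3/4)(1 − e^(−4d/3)) = 0.75 × (1 − e^(-1.269333)) = 0.75 × (1 − 0.281019) = 0.539236.

0.539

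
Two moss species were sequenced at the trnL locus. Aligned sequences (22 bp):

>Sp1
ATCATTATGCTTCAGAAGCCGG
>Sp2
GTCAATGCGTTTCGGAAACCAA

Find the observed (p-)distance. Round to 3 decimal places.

The sequences differ at 9 of 22 positions (sites 1, 5, 7, 8, 10, 14, 18, 21, 22).
p = 9/22 = 0.409090… ≈ 0.409 (to 3 d.p.).

0.409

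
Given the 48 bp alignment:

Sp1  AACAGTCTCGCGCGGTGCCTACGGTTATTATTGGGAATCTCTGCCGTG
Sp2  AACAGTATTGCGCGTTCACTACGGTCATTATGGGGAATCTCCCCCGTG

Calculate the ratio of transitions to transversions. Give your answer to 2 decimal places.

Transitions are A↔G and C↔T; transversions are all other mismatches.
Transitions: 3. Transversions: 6.
R = 3/6 = 0.50.

0.50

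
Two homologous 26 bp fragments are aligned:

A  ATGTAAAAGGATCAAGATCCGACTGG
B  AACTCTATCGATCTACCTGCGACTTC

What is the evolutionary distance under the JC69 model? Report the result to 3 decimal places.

0.717

The sequences differ at 12 of 26 sites, so p = 12/26 ≈ 0.461538.
d = −(3/4) ln(1 − 4p/3) = −0.75 ln(1 − 0.615384) = −0.75 ln(0.384616)
  = −0.75 × (-0.955510) = 0.716633 substitutions/site.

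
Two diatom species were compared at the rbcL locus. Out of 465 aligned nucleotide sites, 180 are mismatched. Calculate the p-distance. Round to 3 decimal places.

0.387

p = 180/465 = 0.387096… ≈ 0.387 (to 3 d.p.).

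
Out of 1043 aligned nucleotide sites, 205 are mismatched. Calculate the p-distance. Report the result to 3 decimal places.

p = 205/1043 = 0.196548… ≈ 0.197 (to 3 d.p.).

0.197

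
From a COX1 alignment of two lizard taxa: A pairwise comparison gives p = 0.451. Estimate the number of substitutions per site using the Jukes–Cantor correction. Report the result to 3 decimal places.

d = −(3/4) ln(1 − 4p/3) = −0.75 ln(1 − 0.601333) = −0.75 ln(0.398667)
  = −0.75 × (-0.919629) = 0.689722 substitutions/site.

0.690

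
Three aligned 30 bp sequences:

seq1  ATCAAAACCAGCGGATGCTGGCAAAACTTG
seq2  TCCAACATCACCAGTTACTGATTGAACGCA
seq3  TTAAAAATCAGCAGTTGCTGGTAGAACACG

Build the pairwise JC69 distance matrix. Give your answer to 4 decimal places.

d(seq1,seq2) = 0.8240, d(seq1,seq3) = 0.3831, d(seq2,seq3) = 0.3831

seq1–seq2: 15/30 sites differ → p = 0.5, d = −0.75 ln(1 − 0.666667) = 0.823960 ≈ 0.8240.
seq1–seq3: 9/30 sites differ → p = 0.3, d = −0.75 ln(1 − 0.4) = 0.383119 ≈ 0.3831.
seq2–seq3: 9/30 sites differ → p = 0.3, d = −0.75 ln(1 − 0.4) = 0.383119 ≈ 0.3831.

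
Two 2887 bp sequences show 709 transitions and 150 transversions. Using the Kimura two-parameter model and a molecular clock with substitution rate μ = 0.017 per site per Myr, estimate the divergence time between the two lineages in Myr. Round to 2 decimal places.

P = 709/2887 ≈ 0.245584 and Q = 150/2887 ≈ 0.051957.
Under the Kimura two-parameter model, d = −½ ln(1 − 2P − Q) − ¼ ln(1 − 2Q).
1 − 2P − Q = 0.456875, giving −½ ln(0.456875) = 0.391673.
1 − 2Q = 0.896086, giving −¼ ln(0.896086) = 0.027430.
d = 0.391673 + 0.027430 = 0.419103.
Under a molecular clock d = 2μt, so t = d/(2μ) = 0.419103 / (2 × 0.017) = 12.33 Myr.

12.33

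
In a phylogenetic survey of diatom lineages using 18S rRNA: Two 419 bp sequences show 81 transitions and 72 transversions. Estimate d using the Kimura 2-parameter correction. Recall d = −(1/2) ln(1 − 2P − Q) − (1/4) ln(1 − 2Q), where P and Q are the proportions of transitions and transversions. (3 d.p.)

P = 81/419 ≈ 0.193317 and Q = 72/419 ≈ 0.171838.
Under the Kimura two-parameter model, d = −½ ln(1 − 2P − Q) − ¼ ln(1 − 2Q).
1 − 2P − Q = 0.441528, giving −½ ln(0.441528) = 0.408757.
1 − 2Q = 0.656324, giving −¼ ln(0.656324) = 0.105275.
d = 0.408757 + 0.105275 = 0.514032.

0.514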